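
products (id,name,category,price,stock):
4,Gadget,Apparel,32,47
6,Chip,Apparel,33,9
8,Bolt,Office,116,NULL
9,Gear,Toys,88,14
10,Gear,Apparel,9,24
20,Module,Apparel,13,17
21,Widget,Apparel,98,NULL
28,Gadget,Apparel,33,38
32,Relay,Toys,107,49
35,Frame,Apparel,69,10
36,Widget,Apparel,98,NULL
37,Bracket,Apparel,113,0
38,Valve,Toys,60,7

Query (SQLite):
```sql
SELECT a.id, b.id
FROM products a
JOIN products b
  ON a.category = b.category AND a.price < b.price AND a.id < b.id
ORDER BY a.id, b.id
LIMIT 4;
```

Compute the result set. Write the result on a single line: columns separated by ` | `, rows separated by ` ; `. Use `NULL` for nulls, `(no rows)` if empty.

Pairs (a,b) with same category, a.price < b.price, a.id < b.id.
category groups: Apparel:{4,6,10,20,21,28,35,36,37} Office:{8} Toys:{9,32,38}
Ordered by (a.id, b.id); first 4.

4 | 6 ; 4 | 21 ; 4 | 28 ; 4 | 35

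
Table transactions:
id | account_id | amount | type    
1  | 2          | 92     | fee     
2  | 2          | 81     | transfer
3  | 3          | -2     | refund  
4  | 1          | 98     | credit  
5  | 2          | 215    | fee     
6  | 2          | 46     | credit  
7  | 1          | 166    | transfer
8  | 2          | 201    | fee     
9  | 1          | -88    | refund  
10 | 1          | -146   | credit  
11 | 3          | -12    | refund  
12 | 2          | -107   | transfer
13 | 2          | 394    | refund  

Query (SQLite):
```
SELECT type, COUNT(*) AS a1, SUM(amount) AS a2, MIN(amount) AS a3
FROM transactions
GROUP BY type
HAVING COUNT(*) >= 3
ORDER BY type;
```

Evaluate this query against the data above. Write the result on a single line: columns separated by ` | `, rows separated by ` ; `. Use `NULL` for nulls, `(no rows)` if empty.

credit | 3 | -2 | -146 ; fee | 3 | 508 | 92 ; refund | 4 | 292 | -88 ; transfer | 3 | 140 | -107

Group transactions by type.
Per group compute: COUNT(*), SUM(amount), MIN(amount).
HAVING: drop groups with fewer than 3 rows.
  credit: ids {4, 6, 10} → COUNT(*)=3, SUM(amount)=-2, MIN(amount)=-146
  fee: ids {1, 5, 8} → COUNT(*)=3, SUM(amount)=508, MIN(amount)=92
  refund: ids {3, 9, 11, 13} → COUNT(*)=4, SUM(amount)=292, MIN(amount)=-88
  transfer: ids {2, 7, 12} → COUNT(*)=3, SUM(amount)=140, MIN(amount)=-107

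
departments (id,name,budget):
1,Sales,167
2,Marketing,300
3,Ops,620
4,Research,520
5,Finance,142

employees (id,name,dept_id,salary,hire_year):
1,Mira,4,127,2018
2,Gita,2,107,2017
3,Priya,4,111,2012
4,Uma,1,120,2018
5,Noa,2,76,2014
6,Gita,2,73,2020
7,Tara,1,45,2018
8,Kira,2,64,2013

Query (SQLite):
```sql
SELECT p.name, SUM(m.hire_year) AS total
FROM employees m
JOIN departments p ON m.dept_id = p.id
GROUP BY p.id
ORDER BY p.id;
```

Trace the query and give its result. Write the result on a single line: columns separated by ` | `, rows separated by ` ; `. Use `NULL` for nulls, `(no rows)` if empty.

Join each employees row to its departments via dept_id.
Group joined rows by departments.id; compute SUM(m.hire_year) per group.
  1: ids {4, 7} → SUM(m.hire_year)=4036
  2: ids {2, 5, 6, 8} → SUM(m.hire_year)=8064
  4: ids {1, 3} → SUM(m.hire_year)=4030

Sales | 4036 ; Marketing | 8064 ; Research | 4030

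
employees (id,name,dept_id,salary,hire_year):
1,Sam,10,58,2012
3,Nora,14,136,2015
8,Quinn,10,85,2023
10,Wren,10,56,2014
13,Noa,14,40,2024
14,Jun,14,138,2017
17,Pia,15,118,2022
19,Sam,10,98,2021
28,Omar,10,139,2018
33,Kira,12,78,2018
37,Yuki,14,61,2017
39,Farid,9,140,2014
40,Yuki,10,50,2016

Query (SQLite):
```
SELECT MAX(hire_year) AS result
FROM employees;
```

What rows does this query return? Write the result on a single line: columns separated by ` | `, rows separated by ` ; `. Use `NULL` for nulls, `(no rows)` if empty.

All hire_year values: [2012, 2015, 2023, 2014, 2024, 2017, 2022, 2021, 2018, 2018, 2017, 2014, 2016].
MAX of non-NULL values = 2024.

2024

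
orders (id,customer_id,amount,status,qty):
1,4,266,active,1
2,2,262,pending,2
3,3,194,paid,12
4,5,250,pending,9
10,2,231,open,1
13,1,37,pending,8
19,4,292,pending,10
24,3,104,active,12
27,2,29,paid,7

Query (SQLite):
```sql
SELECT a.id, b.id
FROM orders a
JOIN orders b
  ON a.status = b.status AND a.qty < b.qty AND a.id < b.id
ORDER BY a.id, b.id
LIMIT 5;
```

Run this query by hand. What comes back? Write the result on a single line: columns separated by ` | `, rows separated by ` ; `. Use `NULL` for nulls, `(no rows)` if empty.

1 | 24 ; 2 | 4 ; 2 | 13 ; 2 | 19 ; 4 | 19

Pairs (a,b) with same status, a.qty < b.qty, a.id < b.id.
status groups: active:{1,24} open:{10} paid:{3,27} pending:{2,4,13,19}
Ordered by (a.id, b.id); first 5.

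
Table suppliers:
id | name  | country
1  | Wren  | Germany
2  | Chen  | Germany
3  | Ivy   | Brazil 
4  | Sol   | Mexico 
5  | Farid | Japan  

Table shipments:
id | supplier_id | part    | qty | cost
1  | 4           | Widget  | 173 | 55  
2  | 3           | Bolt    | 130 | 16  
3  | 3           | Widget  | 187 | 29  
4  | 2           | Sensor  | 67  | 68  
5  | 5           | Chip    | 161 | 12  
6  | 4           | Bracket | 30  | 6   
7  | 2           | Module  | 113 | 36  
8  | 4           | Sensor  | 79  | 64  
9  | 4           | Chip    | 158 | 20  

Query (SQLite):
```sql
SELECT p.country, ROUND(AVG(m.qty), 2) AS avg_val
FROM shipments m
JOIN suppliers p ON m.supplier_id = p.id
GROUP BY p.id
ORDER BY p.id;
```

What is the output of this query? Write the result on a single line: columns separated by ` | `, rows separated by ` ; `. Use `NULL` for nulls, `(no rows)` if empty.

Germany | 90 ; Brazil | 158.5 ; Mexico | 110 ; Japan | 161

Join each shipments row to its suppliers via supplier_id.
Group joined rows by suppliers.id; compute ROUND(AVG(m.qty), 2) per group.
  2: ids {4, 7} → ROUND(AVG(m.qty), 2)=90
  3: ids {2, 3} → ROUND(AVG(m.qty), 2)=158.5
  4: ids {1, 6, 8, 9} → ROUND(AVG(m.qty), 2)=110
  5: ids {5} → ROUND(AVG(m.qty), 2)=161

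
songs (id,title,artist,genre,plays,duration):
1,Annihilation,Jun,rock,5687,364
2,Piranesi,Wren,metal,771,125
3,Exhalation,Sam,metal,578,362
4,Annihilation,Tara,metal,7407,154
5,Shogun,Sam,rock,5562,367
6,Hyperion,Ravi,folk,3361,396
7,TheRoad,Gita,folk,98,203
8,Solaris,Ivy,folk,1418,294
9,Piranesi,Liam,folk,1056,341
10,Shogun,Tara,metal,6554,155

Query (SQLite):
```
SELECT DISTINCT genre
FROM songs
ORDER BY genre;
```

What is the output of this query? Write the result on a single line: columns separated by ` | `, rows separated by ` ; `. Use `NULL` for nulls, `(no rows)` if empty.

folk ; metal ; rock

Collect distinct genre values from songs.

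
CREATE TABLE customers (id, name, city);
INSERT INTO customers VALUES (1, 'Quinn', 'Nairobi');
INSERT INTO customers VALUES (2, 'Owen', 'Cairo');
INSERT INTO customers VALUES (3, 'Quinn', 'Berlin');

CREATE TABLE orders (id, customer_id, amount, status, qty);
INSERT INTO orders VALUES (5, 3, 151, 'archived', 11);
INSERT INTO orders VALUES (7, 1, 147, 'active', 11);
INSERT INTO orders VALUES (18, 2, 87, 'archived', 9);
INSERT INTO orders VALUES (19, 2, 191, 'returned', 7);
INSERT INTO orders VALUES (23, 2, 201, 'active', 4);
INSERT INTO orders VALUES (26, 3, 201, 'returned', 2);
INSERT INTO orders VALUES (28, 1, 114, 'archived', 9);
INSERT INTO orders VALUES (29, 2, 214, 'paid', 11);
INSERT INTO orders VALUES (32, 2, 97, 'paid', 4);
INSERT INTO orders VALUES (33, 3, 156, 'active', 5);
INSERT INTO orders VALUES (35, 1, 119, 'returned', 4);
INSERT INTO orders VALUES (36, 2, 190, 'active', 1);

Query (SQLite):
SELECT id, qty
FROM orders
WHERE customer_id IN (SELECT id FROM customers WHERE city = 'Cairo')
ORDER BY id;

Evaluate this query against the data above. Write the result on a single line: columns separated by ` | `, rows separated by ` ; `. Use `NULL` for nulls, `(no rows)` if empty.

18 | 9 ; 19 | 7 ; 23 | 4 ; 29 | 11 ; 32 | 4 ; 36 | 1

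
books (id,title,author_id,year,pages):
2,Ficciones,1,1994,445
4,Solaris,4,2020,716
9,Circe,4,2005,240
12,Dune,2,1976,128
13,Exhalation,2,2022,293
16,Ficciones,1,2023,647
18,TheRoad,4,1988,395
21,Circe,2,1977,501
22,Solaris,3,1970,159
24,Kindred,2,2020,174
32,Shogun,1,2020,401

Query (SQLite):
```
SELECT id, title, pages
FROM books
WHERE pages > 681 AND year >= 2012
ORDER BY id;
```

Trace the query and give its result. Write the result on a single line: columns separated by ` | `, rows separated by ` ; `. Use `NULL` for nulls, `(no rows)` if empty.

4 | Solaris | 716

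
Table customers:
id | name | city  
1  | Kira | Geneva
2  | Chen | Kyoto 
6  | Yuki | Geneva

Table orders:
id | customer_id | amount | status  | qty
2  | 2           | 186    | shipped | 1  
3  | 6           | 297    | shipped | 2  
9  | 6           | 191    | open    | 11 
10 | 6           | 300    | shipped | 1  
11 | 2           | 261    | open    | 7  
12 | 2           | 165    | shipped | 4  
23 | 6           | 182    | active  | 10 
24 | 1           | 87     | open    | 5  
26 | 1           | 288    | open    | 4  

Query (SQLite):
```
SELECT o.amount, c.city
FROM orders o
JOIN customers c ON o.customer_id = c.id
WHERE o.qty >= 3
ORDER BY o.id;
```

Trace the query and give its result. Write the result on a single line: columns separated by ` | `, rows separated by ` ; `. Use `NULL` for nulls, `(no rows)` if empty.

191 | Geneva ; 261 | Kyoto ; 165 | Kyoto ; 182 | Geneva ; 87 | Geneva ; 288 | Geneva

Each orders row matches the customers row where customer_id = customers.id.
Then keep rows with o.qty >= 3.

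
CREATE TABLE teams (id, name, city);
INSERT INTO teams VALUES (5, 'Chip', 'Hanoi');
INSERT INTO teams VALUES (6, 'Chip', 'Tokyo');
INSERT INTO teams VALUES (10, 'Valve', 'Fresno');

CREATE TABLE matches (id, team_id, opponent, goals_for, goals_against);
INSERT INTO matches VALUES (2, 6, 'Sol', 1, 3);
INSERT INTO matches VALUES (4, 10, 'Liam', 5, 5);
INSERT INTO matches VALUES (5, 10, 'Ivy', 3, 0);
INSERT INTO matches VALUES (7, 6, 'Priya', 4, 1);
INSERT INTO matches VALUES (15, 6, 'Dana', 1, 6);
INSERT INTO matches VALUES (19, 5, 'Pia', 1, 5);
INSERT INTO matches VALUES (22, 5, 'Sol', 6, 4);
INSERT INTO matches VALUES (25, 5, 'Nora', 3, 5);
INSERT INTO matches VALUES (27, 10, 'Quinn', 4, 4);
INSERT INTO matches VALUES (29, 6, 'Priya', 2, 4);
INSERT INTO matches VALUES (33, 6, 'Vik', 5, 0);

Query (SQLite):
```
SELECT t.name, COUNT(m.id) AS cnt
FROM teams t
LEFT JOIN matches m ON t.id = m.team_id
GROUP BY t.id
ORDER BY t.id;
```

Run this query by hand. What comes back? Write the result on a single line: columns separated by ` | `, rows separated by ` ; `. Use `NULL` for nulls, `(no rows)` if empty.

Chip | 3 ; Chip | 5 ; Valve | 3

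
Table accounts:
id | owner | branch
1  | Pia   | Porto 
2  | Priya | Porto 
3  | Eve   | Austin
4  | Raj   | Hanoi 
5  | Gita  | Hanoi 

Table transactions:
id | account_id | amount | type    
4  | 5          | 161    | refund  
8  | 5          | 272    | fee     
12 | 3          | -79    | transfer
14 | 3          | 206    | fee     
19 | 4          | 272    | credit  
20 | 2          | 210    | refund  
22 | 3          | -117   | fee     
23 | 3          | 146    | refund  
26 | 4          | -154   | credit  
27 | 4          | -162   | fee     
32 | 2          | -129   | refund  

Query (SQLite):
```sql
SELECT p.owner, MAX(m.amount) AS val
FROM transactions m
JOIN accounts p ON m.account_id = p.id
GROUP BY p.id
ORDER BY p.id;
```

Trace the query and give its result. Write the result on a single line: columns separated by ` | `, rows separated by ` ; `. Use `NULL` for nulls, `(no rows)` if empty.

Priya | 210 ; Eve | 206 ; Raj | 272 ; Gita | 272

Join each transactions row to its accounts via account_id.
Group joined rows by accounts.id; compute MAX(m.amount) per group.
  2: ids {20, 32} → MAX(m.amount)=210
  3: ids {12, 14, 22, 23} → MAX(m.amount)=206
  4: ids {19, 26, 27} → MAX(m.amount)=272
  5: ids {4, 8} → MAX(m.amount)=272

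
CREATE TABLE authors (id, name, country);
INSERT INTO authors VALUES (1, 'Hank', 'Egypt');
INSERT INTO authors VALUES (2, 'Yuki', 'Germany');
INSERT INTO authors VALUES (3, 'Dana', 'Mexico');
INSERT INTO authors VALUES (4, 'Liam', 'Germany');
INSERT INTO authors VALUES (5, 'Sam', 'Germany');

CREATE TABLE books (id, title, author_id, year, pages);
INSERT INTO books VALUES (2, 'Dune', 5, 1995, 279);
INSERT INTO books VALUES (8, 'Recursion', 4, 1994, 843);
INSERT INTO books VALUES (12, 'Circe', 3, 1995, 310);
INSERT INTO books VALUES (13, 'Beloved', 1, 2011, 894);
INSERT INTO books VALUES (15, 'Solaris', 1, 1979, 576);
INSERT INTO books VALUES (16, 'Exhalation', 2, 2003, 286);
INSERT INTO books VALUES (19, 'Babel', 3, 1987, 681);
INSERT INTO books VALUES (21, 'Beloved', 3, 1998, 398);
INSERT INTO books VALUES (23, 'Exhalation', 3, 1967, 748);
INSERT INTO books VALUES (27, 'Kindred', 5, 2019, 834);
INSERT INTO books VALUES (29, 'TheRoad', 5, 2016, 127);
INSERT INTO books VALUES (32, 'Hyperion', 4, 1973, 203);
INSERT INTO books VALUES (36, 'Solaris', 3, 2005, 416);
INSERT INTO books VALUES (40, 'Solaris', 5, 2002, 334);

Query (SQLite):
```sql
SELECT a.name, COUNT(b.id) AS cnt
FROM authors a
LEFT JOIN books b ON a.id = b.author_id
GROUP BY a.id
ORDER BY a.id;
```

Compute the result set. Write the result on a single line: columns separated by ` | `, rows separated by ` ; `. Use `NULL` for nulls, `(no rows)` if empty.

LEFT JOIN keeps every authors row; unmatched ones get NULL for books columns.
Group by authors.id and compute COUNT(b.id). COUNT(col) of an all-NULL group is 0.
  1: ids {13, 15} → COUNT(b.id)=2
  2: ids {16} → COUNT(b.id)=1
  3: ids {12, 19, 21, 23, 36} → COUNT(b.id)=5
  4: ids {8, 32} → COUNT(b.id)=2
  5: ids {2, 27, 29, 40} → COUNT(b.id)=4

Hank | 2 ; Yuki | 1 ; Dana | 5 ; Liam | 2 ; Sam | 4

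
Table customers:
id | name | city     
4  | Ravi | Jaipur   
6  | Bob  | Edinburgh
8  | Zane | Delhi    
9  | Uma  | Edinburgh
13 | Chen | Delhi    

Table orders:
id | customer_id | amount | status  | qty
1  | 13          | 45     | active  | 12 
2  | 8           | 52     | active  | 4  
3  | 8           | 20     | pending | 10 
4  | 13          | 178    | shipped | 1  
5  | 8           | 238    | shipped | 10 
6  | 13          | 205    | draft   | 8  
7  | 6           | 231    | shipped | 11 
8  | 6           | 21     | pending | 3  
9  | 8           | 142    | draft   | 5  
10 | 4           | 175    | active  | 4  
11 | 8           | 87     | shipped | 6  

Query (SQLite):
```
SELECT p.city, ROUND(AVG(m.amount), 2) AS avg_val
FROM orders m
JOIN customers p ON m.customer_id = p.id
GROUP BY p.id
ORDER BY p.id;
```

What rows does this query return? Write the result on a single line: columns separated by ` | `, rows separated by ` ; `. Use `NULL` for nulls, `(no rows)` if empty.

Join each orders row to its customers via customer_id.
Group joined rows by customers.id; compute ROUND(AVG(m.amount), 2) per group.
  4: ids {10} → ROUND(AVG(m.amount), 2)=175
  6: ids {7, 8} → ROUND(AVG(m.amount), 2)=126
  8: ids {2, 3, 5, 9, 11} → ROUND(AVG(m.amount), 2)=107.8
  13: ids {1, 4, 6} → ROUND(AVG(m.amount), 2)=142.67

Jaipur | 175 ; Edinburgh | 126 ; Delhi | 107.8 ; Delhi | 142.67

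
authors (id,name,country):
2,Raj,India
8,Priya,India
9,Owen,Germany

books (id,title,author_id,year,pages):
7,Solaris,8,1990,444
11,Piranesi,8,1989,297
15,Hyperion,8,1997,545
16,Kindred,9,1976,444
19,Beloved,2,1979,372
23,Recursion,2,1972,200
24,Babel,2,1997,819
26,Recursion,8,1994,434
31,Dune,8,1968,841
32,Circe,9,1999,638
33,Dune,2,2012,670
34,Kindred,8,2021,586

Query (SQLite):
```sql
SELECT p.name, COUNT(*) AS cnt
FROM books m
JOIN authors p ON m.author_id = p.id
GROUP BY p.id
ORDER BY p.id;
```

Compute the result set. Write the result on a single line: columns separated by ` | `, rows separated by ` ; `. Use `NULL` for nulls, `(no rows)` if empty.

Raj | 4 ; Priya | 6 ; Owen | 2

Join each books row to its authors via author_id.
Group joined rows by authors.id; compute COUNT(*) per group.
  2: ids {19, 23, 24, 33} → COUNT(*)=4
  8: ids {7, 11, 15, 26, 31, 34} → COUNT(*)=6
  9: ids {16, 32} → COUNT(*)=2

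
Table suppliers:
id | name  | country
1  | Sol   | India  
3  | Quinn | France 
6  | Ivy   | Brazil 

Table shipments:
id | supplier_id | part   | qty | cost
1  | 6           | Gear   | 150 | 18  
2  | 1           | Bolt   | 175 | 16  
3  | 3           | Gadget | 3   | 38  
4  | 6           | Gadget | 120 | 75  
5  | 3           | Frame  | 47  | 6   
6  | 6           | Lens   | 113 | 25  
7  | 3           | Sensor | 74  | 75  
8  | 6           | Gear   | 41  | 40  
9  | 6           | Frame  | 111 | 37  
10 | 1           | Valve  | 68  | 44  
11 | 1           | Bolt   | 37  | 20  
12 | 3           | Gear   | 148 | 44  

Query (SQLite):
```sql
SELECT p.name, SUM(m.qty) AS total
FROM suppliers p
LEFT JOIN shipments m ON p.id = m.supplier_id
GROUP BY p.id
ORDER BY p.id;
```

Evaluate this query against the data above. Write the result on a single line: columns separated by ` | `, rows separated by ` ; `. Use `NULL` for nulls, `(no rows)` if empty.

LEFT JOIN keeps every suppliers row; unmatched ones get NULL for shipments columns.
Group by suppliers.id and compute SUM(m.qty). SUM over an all-NULL group is NULL.
  1: ids {2, 10, 11} → SUM(m.qty)=280
  3: ids {3, 5, 7, 12} → SUM(m.qty)=272
  6: ids {1, 4, 6, 8, 9} → SUM(m.qty)=535

Sol | 280 ; Quinn | 272 ; Ivy | 535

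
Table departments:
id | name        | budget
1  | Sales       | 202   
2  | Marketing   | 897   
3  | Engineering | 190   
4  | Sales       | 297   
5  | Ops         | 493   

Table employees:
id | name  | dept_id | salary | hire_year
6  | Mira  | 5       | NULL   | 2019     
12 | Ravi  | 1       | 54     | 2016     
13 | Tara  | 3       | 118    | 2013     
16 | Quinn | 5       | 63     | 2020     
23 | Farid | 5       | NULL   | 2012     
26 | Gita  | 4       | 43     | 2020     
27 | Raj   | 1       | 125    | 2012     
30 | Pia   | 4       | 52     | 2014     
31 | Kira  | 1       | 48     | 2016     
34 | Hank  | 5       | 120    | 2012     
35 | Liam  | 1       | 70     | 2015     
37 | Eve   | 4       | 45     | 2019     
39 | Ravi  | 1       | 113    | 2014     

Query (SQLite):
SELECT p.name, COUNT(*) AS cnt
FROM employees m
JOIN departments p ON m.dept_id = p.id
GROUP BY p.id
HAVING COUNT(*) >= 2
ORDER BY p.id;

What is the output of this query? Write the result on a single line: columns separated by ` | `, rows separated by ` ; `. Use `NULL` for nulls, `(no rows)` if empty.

Join each employees row to its departments via dept_id.
Group joined rows by departments.id; compute COUNT(*) per group.
HAVING: keep groups with count ≥ 2.
  1: ids {12, 27, 31, 35, 39} → COUNT(*)=5
  3: ids {13} → COUNT(*)=1
  4: ids {26, 30, 37} → COUNT(*)=3
  5: ids {6, 16, 23, 34} → COUNT(*)=4

Sales | 5 ; Sales | 3 ; Ops | 4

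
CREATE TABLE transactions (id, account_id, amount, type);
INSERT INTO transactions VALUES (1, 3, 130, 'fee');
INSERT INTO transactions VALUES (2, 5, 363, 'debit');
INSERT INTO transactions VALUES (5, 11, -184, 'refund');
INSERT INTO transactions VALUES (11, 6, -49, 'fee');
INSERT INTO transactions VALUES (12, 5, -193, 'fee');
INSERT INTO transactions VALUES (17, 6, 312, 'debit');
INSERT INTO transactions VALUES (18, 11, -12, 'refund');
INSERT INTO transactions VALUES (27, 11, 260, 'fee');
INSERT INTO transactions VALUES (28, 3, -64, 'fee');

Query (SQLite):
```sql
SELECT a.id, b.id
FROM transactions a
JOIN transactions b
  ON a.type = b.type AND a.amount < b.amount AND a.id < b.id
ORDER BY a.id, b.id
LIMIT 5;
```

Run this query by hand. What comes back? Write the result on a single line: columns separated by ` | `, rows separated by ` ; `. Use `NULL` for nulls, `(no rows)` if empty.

1 | 27 ; 5 | 18 ; 11 | 27 ; 12 | 27 ; 12 | 28

Pairs (a,b) with same type, a.amount < b.amount, a.id < b.id.
type groups: debit:{2,17} fee:{1,11,12,27,28} refund:{5,18}
Ordered by (a.id, b.id); first 5.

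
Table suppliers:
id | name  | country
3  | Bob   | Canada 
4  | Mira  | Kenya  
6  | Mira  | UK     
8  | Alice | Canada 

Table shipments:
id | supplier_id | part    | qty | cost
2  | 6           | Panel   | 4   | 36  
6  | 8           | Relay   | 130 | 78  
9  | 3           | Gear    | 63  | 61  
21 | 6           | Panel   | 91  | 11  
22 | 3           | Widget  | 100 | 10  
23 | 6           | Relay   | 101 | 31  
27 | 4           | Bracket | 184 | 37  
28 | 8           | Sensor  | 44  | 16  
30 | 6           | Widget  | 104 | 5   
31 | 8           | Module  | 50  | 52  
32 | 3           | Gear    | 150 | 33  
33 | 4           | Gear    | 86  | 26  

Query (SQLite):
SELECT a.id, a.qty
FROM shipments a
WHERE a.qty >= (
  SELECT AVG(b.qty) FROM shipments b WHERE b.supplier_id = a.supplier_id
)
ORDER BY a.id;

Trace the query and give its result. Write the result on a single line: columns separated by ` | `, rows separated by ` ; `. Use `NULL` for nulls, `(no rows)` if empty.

6 | 130 ; 21 | 91 ; 23 | 101 ; 27 | 184 ; 30 | 104 ; 32 | 150

For each shipments row a, compute AVG(qty) over rows sharing a.supplier_id.
Keep row a if a.qty >= that per-group AVG.
  supplier_id=3: AVG(qty) = 104.333333
  supplier_id=4: AVG(qty) = 135.0
  supplier_id=6: AVG(qty) = 75.0
  supplier_id=8: AVG(qty) = 74.666667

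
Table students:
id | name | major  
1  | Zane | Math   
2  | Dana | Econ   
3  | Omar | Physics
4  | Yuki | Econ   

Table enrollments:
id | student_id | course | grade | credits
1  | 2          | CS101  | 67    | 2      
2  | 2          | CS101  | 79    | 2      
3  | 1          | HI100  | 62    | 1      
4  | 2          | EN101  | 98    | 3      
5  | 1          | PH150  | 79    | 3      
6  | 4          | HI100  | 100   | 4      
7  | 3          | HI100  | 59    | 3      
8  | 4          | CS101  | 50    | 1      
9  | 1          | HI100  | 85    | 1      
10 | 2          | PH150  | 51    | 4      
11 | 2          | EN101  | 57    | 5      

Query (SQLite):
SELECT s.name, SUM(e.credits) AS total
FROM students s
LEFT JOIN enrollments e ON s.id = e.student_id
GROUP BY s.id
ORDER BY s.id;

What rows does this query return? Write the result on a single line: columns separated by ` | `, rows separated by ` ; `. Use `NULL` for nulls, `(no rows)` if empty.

LEFT JOIN keeps every students row; unmatched ones get NULL for enrollments columns.
Group by students.id and compute SUM(e.credits). SUM over an all-NULL group is NULL.
  1: ids {3, 5, 9} → SUM(e.credits)=5
  2: ids {1, 2, 4, 10, 11} → SUM(e.credits)=16
  3: ids {7} → SUM(e.credits)=3
  4: ids {6, 8} → SUM(e.credits)=5

Zane | 5 ; Dana | 16 ; Omar | 3 ; Yuki | 5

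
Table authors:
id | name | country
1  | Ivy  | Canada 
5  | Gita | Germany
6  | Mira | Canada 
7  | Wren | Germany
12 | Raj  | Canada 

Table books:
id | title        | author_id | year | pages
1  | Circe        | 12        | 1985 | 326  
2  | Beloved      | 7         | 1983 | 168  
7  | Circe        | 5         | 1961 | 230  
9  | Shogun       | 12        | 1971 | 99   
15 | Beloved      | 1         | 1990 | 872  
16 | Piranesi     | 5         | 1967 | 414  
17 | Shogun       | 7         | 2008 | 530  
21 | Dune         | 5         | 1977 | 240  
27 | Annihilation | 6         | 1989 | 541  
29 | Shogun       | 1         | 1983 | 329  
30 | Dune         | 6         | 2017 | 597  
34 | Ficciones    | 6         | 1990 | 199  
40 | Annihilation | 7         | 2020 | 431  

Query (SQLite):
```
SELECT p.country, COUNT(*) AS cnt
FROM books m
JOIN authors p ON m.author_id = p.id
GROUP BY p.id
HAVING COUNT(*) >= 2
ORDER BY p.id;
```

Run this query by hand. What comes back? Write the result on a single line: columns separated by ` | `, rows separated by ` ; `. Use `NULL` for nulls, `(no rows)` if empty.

Join each books row to its authors via author_id.
Group joined rows by authors.id; compute COUNT(*) per group.
HAVING: keep groups with count ≥ 2.
  1: ids {15, 29} → COUNT(*)=2
  5: ids {7, 16, 21} → COUNT(*)=3
  6: ids {27, 30, 34} → COUNT(*)=3
  7: ids {2, 17, 40} → COUNT(*)=3
  12: ids {1, 9} → COUNT(*)=2

Canada | 2 ; Germany | 3 ; Canada | 3 ; Germany | 3 ; Canada | 2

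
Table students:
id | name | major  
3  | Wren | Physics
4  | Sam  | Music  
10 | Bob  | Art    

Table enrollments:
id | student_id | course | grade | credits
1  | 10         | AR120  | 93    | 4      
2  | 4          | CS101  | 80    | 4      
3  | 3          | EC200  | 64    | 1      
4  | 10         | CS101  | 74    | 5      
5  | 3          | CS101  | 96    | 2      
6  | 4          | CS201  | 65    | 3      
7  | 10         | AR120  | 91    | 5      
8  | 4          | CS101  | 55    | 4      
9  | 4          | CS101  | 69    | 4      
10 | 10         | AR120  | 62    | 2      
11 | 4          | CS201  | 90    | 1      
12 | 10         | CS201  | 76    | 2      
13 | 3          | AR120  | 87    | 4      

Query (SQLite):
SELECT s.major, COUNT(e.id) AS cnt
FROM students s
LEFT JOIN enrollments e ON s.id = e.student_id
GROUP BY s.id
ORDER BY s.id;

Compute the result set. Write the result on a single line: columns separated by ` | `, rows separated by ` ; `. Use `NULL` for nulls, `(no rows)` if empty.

Physics | 3 ; Music | 5 ; Art | 5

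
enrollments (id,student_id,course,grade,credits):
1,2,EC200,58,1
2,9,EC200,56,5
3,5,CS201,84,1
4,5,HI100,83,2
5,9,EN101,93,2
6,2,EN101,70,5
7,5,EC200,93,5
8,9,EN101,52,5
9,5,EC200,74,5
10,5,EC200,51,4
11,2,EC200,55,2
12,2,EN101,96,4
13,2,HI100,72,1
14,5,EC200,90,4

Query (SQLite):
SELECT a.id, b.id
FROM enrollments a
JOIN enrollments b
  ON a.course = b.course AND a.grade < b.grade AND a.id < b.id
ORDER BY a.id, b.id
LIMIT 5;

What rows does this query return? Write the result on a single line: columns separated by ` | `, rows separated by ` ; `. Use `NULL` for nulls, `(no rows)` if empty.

1 | 7 ; 1 | 9 ; 1 | 14 ; 2 | 7 ; 2 | 9

Pairs (a,b) with same course, a.grade < b.grade, a.id < b.id.
course groups: CS201:{3} EC200:{1,2,7,9,10,11,14} EN101:{5,6,8,12} HI100:{4,13}
Ordered by (a.id, b.id); first 5.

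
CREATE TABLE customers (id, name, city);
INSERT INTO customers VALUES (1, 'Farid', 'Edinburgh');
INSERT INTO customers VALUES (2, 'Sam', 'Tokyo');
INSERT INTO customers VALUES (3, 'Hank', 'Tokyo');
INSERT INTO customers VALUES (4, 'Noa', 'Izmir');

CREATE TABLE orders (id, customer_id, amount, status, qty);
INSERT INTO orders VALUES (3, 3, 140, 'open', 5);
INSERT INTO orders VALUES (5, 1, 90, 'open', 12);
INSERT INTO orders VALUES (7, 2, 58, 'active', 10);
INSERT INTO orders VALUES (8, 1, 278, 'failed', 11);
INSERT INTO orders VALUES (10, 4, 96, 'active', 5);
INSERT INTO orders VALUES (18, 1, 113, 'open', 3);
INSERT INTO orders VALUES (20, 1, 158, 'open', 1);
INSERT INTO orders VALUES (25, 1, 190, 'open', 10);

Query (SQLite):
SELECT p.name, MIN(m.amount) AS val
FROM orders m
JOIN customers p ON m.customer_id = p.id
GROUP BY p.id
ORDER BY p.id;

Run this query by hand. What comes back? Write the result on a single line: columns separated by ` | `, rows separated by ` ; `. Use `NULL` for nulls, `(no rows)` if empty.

Join each orders row to its customers via customer_id.
Group joined rows by customers.id; compute MIN(m.amount) per group.
  1: ids {5, 8, 18, 20, 25} → MIN(m.amount)=90
  2: ids {7} → MIN(m.amount)=58
  3: ids {3} → MIN(m.amount)=140
  4: ids {10} → MIN(m.amount)=96

Farid | 90 ; Sam | 58 ; Hank | 140 ; Noa | 96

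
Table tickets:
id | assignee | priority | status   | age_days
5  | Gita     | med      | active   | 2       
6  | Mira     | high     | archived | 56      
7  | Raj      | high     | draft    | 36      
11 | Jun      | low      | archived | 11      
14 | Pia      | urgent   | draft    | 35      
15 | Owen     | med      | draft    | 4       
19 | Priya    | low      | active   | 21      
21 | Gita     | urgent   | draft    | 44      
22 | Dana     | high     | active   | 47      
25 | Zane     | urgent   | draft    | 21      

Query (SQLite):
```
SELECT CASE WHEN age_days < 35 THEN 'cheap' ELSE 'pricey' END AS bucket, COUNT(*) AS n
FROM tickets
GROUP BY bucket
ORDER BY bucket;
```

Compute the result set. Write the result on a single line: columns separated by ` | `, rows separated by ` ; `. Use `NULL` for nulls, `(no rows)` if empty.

Bucket rows by age_days < 35 → 'cheap' else 'pricey'; count each bucket.

cheap | 5 ; pricey | 5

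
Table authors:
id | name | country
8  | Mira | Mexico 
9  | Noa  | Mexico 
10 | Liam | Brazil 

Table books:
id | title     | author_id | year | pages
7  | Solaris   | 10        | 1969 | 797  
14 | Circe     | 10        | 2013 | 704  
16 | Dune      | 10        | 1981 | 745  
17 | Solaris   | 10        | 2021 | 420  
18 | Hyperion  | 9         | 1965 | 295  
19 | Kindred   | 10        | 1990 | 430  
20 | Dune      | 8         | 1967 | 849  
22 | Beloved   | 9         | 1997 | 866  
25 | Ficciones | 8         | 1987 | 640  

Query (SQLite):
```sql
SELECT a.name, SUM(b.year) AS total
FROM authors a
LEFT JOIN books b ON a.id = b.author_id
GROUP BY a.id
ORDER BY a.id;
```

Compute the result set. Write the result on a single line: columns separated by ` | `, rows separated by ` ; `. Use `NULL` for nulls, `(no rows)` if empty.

Mira | 3954 ; Noa | 3962 ; Liam | 9974

LEFT JOIN keeps every authors row; unmatched ones get NULL for books columns.
Group by authors.id and compute SUM(b.year). SUM over an all-NULL group is NULL.
  8: ids {20, 25} → SUM(b.year)=3954
  9: ids {18, 22} → SUM(b.year)=3962
  10: ids {7, 14, 16, 17, 19} → SUM(b.year)=9974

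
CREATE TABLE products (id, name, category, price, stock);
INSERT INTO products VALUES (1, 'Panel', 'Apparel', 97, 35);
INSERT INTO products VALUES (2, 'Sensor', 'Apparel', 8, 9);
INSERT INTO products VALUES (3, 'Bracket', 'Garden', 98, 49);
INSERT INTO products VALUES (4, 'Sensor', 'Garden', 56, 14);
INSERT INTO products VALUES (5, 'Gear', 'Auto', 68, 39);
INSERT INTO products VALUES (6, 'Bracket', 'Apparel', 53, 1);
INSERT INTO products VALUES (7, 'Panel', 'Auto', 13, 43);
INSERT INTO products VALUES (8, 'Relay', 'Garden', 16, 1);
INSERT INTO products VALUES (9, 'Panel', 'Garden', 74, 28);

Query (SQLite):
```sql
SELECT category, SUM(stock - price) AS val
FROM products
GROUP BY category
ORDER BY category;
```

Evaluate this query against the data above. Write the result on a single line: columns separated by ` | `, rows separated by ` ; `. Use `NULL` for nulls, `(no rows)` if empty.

For each row compute stock - price.
Group by category; take SUM of the expression per group.
  Apparel: ids {1, 2, 6} → SUM(stock - price)=-113
  Auto: ids {5, 7} → SUM(stock - price)=1
  Garden: ids {3, 4, 8, 9} → SUM(stock - price)=-152

Apparel | -113 ; Auto | 1 ; Garden | -152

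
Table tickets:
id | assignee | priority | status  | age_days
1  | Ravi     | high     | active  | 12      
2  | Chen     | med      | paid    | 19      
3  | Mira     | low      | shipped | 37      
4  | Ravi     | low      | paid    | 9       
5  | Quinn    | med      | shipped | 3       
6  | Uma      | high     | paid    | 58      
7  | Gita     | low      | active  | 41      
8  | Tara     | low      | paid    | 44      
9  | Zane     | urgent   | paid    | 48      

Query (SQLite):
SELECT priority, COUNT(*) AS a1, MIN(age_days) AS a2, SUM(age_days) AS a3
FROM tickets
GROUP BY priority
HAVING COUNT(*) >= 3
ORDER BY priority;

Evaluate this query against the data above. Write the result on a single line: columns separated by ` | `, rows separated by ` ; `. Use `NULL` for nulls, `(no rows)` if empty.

Group tickets by priority.
Per group compute: COUNT(*), MIN(age_days), SUM(age_days).
HAVING: drop groups with fewer than 3 rows.
  high: ids {1, 6} → COUNT(*)=2, MIN(age_days)=12, SUM(age_days)=70
  low: ids {3, 4, 7, 8} → COUNT(*)=4, MIN(age_days)=9, SUM(age_days)=131
  med: ids {2, 5} → COUNT(*)=2, MIN(age_days)=3, SUM(age_days)=22
  urgent: ids {9} → COUNT(*)=1, MIN(age_days)=48, SUM(age_days)=48

low | 4 | 9 | 131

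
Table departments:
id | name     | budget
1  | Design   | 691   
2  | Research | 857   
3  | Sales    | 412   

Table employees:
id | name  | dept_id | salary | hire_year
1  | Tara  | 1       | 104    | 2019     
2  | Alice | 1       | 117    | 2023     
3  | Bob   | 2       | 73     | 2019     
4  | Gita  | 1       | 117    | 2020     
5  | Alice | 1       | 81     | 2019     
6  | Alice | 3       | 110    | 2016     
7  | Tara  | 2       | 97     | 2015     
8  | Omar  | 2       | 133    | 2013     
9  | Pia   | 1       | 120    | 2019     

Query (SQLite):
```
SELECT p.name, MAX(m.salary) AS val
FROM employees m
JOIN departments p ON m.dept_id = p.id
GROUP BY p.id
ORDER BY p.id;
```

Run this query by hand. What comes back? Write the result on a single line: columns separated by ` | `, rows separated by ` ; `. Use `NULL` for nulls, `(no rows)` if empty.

Join each employees row to its departments via dept_id.
Group joined rows by departments.id; compute MAX(m.salary) per group.
  1: ids {1, 2, 4, 5, 9} → MAX(m.salary)=120
  2: ids {3, 7, 8} → MAX(m.salary)=133
  3: ids {6} → MAX(m.salary)=110

Design | 120 ; Research | 133 ; Sales | 110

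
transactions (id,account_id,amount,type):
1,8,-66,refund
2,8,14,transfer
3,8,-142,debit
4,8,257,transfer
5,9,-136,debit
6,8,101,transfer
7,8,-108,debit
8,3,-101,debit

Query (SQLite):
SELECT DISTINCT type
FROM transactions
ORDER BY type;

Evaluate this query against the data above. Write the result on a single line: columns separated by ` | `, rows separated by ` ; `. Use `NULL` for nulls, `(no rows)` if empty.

debit ; refund ; transfer

Collect distinct type values from transactions.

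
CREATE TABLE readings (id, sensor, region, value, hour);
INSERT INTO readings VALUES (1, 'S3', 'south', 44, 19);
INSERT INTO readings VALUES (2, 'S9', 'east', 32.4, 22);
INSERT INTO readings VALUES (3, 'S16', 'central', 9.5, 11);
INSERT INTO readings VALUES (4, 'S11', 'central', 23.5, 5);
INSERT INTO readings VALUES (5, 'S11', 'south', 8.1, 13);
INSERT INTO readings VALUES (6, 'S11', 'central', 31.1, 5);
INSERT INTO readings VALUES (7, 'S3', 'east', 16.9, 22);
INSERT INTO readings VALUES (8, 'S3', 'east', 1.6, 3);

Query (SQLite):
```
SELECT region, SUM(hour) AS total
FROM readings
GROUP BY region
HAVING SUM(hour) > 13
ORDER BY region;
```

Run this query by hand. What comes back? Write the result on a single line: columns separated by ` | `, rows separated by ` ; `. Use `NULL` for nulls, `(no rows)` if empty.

Partition readings by region; compute SUM(hour) within each group.
HAVING: keep groups where SUM(hour) > 13.
  central: ids {3, 4, 6} → SUM(hour)=21
  east: ids {2, 7, 8} → SUM(hour)=47
  south: ids {1, 5} → SUM(hour)=32

central | 21 ; east | 47 ; south | 32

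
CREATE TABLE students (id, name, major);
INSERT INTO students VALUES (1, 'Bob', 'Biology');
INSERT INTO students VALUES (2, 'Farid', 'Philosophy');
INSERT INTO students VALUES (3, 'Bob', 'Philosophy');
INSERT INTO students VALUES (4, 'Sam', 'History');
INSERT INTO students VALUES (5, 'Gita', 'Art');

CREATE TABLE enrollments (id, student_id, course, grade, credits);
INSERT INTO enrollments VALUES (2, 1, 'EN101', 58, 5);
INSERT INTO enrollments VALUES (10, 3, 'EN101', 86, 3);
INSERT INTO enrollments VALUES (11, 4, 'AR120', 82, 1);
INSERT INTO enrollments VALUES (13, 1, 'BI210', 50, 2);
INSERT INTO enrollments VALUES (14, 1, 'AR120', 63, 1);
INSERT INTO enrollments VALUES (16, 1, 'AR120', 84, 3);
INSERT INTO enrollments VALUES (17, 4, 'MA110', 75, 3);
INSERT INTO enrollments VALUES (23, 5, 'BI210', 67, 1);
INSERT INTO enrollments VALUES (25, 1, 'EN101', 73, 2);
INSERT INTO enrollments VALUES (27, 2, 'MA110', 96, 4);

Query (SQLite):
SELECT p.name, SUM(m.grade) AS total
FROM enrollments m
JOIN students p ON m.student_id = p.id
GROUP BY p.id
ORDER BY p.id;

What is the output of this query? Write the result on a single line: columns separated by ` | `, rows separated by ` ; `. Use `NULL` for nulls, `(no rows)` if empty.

Join each enrollments row to its students via student_id.
Group joined rows by students.id; compute SUM(m.grade) per group.
  1: ids {2, 13, 14, 16, 25} → SUM(m.grade)=328
  2: ids {27} → SUM(m.grade)=96
  3: ids {10} → SUM(m.grade)=86
  4: ids {11, 17} → SUM(m.grade)=157
  5: ids {23} → SUM(m.grade)=67

Bob | 328 ; Farid | 96 ; Bob | 86 ; Sam | 157 ; Gita | 67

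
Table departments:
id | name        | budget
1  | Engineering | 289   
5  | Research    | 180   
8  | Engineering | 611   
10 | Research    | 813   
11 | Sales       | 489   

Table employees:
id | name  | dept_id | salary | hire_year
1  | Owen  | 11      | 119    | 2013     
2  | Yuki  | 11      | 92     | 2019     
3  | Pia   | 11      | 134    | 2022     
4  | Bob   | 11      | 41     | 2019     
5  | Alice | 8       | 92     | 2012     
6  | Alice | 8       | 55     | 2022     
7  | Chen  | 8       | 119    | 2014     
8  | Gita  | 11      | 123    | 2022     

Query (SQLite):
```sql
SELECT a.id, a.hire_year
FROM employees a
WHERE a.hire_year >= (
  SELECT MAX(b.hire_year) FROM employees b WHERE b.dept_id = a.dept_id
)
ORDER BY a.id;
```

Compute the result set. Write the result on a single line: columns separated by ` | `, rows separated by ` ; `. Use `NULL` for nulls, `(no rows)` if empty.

3 | 2022 ; 6 | 2022 ; 8 | 2022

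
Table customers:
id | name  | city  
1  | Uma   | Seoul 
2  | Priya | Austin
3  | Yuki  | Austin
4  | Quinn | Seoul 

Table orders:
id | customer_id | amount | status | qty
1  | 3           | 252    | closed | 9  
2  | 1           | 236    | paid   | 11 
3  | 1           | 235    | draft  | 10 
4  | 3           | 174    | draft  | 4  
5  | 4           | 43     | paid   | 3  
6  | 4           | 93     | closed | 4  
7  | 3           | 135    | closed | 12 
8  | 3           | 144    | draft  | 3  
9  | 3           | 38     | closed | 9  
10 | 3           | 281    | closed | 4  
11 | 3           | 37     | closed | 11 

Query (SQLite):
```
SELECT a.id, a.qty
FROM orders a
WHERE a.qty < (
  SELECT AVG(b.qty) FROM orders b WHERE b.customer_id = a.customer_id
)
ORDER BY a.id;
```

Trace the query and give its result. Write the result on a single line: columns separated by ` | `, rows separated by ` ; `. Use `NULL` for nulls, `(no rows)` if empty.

3 | 10 ; 4 | 4 ; 5 | 3 ; 8 | 3 ; 10 | 4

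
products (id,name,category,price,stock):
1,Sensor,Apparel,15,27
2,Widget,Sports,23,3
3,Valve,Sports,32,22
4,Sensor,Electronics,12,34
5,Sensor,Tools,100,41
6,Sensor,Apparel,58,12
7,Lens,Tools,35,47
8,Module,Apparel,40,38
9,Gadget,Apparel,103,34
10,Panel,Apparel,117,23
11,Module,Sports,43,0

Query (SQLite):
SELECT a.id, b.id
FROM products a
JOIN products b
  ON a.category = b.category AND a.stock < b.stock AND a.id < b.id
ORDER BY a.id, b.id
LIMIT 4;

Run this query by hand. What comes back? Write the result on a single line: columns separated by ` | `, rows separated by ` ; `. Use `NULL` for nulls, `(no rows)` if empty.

1 | 8 ; 1 | 9 ; 2 | 3 ; 5 | 7

Pairs (a,b) with same category, a.stock < b.stock, a.id < b.id.
category groups: Apparel:{1,6,8,9,10} Electronics:{4} Sports:{2,3,11} Tools:{5,7}
Ordered by (a.id, b.id); first 4.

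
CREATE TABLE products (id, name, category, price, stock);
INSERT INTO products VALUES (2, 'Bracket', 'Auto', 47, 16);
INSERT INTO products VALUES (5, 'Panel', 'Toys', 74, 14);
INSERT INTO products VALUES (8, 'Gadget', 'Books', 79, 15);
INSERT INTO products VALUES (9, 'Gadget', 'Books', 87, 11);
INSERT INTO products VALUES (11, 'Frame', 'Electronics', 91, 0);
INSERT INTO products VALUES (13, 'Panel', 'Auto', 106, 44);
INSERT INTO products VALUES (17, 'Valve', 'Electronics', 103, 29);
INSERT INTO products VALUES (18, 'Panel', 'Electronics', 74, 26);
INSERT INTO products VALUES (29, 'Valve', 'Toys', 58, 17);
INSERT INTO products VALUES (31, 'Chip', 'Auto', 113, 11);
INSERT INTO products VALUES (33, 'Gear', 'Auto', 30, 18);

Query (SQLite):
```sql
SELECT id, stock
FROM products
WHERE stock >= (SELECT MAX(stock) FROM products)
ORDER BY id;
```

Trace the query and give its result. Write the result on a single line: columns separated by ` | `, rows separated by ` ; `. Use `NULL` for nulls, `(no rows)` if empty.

13 | 44

Scalar subquery: MAX(stock) over all products rows = 44.
Keep rows where stock >= that value.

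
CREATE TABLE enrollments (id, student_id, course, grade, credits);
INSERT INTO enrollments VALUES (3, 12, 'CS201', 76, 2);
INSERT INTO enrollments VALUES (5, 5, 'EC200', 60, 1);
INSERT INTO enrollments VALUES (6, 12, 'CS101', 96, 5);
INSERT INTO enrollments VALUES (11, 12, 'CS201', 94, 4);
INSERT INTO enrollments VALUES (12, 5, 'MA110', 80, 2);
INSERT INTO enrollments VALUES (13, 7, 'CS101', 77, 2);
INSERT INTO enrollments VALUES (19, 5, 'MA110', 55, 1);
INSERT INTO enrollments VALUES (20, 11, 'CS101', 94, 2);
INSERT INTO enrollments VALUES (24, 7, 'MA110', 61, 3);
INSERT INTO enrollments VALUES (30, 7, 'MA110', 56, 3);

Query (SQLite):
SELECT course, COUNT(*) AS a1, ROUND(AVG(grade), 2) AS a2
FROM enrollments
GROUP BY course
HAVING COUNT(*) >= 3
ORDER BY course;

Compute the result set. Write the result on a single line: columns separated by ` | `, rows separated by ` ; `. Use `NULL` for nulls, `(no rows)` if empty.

CS101 | 3 | 89 ; MA110 | 4 | 63

Group enrollments by course.
Per group compute: COUNT(*), ROUND(AVG(grade), 2).
HAVING: drop groups with fewer than 3 rows.
  CS101: ids {6, 13, 20} → COUNT(*)=3, ROUND(AVG(grade), 2)=89
  CS201: ids {3, 11} → COUNT(*)=2, ROUND(AVG(grade), 2)=85
  EC200: ids {5} → COUNT(*)=1, ROUND(AVG(grade), 2)=60
  MA110: ids {12, 19, 24, 30} → COUNT(*)=4, ROUND(AVG(grade), 2)=63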